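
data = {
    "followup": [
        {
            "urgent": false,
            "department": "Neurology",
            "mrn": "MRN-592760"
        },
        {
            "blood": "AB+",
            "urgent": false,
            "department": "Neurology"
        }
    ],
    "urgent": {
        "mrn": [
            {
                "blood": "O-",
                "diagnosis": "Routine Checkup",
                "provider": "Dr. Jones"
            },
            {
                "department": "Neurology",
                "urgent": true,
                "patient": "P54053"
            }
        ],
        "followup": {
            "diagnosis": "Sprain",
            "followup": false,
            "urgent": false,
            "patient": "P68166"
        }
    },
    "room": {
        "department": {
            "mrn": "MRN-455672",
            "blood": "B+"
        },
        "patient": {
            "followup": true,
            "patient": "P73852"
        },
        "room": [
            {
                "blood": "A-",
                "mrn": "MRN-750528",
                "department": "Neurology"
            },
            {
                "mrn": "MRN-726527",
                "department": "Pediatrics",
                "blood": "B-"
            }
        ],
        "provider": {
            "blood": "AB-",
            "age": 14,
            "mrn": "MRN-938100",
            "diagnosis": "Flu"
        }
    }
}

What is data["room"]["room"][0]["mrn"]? "MRN-750528"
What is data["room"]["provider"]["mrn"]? "MRN-938100"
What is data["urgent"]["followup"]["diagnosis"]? "Sprain"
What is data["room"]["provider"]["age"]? 14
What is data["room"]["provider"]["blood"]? "AB-"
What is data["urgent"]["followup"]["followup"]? False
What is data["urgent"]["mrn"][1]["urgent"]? True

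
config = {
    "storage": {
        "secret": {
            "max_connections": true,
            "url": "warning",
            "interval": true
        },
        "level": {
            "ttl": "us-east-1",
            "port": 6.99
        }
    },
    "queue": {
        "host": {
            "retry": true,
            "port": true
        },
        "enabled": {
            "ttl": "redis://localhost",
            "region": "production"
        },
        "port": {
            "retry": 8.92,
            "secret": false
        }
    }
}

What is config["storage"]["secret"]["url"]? "warning"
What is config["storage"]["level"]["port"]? 6.99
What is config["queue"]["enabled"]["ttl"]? "redis://localhost"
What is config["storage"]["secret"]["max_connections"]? True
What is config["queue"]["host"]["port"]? True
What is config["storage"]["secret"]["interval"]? True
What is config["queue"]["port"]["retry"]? 8.92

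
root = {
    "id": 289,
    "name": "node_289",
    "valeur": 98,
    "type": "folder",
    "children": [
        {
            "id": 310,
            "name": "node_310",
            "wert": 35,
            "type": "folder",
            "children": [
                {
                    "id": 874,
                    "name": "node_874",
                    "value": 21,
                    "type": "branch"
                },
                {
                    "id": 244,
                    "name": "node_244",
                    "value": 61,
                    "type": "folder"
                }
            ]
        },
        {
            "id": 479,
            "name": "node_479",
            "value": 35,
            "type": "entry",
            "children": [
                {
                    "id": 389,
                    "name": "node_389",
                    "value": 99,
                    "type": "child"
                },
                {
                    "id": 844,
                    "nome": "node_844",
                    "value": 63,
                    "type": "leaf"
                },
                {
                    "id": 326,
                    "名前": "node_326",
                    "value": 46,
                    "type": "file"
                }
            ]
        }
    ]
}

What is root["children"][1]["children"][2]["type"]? "file"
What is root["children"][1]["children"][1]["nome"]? "node_844"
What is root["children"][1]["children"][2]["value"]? 46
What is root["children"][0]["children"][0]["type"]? "branch"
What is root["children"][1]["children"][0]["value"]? 99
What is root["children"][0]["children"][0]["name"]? "node_874"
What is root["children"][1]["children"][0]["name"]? "node_389"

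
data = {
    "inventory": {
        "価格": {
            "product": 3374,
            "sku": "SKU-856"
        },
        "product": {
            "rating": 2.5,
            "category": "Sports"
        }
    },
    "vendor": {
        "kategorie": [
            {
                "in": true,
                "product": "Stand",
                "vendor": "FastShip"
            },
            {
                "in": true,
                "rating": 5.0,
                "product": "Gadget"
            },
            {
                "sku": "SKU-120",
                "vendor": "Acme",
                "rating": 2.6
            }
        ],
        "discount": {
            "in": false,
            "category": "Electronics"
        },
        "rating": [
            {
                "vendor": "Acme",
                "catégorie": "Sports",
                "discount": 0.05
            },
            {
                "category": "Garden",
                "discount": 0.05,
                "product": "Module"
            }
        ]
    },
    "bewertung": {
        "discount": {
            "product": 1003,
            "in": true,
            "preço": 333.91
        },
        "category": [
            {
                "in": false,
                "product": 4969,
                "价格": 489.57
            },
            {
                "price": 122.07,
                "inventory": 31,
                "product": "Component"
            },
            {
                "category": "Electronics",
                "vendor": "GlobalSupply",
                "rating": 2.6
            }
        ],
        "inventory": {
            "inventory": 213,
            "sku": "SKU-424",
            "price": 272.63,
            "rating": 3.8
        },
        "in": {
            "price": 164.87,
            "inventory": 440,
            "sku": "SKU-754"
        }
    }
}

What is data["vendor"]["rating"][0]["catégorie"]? "Sports"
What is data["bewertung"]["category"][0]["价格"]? 489.57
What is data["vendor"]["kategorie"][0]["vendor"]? "FastShip"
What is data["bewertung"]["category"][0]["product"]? 4969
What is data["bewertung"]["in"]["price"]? 164.87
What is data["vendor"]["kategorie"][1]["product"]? "Gadget"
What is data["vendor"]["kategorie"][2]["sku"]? "SKU-120"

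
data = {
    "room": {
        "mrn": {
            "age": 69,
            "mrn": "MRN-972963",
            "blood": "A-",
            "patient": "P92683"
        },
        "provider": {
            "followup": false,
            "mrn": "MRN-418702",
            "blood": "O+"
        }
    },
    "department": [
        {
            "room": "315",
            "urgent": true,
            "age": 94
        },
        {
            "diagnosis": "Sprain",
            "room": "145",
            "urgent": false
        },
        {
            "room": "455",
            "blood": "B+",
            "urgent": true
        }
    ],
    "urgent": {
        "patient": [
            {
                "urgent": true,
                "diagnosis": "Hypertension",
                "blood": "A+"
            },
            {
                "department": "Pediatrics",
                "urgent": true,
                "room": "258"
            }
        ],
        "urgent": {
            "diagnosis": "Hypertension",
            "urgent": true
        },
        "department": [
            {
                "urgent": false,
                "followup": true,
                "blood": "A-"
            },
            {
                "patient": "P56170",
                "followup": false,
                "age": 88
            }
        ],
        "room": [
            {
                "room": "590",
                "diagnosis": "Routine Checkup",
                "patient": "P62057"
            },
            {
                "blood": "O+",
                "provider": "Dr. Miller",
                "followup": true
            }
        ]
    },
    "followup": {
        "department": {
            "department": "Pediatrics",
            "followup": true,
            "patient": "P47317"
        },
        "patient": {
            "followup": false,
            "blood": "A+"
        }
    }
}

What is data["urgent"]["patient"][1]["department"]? "Pediatrics"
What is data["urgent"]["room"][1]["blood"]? "O+"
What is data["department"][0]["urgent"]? True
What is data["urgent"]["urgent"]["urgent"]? True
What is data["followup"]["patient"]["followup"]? False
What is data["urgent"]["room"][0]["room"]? "590"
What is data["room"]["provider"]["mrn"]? "MRN-418702"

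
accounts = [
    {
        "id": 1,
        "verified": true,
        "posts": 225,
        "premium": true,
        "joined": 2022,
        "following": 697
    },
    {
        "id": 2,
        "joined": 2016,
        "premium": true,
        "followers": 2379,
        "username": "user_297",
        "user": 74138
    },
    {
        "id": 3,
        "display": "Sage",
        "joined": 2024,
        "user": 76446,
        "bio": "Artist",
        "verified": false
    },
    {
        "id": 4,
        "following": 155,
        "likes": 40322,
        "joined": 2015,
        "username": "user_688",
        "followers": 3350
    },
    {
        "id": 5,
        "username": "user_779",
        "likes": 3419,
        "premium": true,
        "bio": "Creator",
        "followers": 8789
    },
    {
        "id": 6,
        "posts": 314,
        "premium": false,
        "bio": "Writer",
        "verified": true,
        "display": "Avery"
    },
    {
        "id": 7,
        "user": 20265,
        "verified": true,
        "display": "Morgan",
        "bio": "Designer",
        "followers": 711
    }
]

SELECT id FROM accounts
[1, 2, 3, 4, 5, 6, 7]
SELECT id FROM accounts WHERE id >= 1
[1, 2, 3, 4, 5, 6, 7]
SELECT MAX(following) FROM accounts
697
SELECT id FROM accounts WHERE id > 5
[6, 7]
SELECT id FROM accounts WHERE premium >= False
[1, 2, 5, 6]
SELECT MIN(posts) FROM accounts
225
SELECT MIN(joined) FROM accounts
2015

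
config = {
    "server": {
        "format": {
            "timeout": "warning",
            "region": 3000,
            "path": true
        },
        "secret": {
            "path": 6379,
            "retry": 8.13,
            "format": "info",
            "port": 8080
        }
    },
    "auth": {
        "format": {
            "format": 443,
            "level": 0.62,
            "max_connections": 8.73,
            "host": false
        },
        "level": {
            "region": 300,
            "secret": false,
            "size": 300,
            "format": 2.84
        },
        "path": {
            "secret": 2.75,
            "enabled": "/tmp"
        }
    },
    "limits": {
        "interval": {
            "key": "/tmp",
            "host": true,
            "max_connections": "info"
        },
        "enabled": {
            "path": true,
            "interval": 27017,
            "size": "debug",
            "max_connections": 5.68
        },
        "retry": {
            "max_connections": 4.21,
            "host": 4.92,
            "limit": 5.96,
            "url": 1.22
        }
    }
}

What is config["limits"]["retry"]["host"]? 4.92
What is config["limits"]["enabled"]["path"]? True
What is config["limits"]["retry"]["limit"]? 5.96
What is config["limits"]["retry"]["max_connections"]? 4.21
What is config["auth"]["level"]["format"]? 2.84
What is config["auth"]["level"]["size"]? 300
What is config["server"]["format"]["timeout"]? "warning"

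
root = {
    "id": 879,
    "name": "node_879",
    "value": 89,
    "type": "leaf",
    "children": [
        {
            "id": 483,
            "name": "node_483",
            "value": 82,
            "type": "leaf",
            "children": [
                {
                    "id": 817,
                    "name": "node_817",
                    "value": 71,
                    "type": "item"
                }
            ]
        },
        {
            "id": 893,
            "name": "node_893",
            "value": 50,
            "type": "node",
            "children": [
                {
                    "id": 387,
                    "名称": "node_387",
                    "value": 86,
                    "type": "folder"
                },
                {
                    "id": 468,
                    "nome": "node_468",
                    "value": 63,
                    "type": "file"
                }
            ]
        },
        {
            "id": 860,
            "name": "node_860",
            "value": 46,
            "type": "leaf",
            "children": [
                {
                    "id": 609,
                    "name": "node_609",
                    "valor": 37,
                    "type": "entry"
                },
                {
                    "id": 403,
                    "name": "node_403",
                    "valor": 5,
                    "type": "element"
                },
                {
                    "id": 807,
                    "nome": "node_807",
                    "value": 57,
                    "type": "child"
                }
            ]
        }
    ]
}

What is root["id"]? 879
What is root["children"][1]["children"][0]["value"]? 86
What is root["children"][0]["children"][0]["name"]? "node_817"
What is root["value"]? 89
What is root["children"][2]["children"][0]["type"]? "entry"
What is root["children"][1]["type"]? "node"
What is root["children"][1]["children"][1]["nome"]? "node_468"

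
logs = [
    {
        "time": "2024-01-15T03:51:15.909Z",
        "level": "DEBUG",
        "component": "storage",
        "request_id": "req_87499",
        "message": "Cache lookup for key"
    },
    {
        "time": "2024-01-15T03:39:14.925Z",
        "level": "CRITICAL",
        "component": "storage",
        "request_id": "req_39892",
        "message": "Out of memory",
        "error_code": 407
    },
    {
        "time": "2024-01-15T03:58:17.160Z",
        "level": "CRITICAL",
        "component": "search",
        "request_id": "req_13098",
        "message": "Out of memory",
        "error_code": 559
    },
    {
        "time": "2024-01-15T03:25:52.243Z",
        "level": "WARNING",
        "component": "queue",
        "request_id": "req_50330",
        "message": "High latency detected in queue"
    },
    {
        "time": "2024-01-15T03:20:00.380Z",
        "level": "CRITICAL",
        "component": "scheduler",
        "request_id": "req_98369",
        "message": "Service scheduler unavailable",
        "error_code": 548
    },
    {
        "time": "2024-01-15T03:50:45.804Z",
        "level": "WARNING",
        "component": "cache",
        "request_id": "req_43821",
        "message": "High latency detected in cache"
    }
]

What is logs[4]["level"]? "CRITICAL"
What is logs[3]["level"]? "WARNING"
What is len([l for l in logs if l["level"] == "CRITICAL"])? 3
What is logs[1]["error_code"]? 407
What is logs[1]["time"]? "2024-01-15T03:39:14.925Z"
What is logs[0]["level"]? "DEBUG"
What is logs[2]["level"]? "CRITICAL"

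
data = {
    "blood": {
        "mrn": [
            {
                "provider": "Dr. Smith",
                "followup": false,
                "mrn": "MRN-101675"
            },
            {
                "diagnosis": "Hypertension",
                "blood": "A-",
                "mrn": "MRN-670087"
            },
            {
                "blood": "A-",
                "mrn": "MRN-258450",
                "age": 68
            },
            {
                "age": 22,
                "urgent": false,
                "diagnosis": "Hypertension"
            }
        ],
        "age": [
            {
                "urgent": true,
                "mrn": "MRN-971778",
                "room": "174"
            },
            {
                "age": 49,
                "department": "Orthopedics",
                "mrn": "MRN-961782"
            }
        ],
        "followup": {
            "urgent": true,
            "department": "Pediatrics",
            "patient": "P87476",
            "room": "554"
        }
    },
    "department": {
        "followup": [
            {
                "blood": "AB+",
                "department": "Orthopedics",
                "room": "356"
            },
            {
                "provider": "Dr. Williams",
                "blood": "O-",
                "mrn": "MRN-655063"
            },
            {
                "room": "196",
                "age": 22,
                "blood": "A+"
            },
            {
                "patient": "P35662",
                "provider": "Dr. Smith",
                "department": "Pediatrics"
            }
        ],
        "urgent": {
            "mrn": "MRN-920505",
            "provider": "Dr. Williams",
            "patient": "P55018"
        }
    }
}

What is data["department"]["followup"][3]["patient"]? "P35662"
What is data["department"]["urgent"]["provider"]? "Dr. Williams"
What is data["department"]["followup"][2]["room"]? "196"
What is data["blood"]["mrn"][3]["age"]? 22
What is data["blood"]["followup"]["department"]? "Pediatrics"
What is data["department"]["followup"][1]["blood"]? "O-"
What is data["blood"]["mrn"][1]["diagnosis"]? "Hypertension"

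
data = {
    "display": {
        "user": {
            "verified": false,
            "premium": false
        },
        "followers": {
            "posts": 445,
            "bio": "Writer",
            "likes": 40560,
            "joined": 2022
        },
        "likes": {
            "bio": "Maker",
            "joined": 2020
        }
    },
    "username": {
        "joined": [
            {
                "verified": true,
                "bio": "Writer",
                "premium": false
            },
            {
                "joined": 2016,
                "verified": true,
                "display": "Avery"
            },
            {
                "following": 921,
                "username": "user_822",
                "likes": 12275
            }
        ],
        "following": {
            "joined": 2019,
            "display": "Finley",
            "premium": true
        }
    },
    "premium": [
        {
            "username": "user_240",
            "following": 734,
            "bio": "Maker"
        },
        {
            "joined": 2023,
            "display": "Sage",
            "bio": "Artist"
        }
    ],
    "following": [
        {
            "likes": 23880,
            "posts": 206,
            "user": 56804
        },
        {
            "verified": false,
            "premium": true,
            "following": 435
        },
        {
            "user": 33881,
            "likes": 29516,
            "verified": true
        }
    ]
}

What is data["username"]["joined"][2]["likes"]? 12275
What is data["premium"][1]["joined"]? 2023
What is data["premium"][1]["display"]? "Sage"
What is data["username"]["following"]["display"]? "Finley"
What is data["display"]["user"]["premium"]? False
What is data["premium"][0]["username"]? "user_240"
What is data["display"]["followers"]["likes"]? 40560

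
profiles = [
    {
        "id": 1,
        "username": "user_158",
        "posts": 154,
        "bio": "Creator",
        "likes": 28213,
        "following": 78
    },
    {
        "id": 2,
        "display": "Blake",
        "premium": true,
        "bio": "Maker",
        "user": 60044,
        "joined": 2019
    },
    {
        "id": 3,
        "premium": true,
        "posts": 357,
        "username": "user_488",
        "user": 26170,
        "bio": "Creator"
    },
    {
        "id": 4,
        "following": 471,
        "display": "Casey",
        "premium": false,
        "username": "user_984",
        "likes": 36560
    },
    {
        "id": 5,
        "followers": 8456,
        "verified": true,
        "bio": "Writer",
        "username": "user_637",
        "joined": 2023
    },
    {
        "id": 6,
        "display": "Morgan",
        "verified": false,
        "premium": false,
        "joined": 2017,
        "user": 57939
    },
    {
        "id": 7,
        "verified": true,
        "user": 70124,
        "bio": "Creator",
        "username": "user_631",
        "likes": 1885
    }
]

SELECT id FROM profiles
[1, 2, 3, 4, 5, 6, 7]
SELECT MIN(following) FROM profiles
78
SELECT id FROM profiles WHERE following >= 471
[4]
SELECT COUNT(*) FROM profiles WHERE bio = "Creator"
3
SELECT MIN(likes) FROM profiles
1885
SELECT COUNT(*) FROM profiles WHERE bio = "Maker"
1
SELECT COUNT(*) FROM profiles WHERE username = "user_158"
1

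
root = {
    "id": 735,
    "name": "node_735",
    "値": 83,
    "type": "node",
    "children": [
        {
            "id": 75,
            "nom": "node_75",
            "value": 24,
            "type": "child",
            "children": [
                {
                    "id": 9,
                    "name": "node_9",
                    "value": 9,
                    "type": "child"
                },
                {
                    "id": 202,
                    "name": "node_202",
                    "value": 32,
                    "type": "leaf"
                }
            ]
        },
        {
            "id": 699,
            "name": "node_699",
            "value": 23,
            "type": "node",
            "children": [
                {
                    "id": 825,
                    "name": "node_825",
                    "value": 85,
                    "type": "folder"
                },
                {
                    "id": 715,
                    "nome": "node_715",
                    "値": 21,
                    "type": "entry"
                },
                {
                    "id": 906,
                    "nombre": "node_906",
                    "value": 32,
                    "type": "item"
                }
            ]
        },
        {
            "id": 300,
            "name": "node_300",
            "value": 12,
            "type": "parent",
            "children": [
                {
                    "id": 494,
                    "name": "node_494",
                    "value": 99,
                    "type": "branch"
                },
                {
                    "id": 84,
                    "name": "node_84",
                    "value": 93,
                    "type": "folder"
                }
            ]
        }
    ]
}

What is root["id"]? 735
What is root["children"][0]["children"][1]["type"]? "leaf"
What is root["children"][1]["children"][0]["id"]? 825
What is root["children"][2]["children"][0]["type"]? "branch"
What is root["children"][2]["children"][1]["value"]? 93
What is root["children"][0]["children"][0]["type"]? "child"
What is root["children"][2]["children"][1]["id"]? 84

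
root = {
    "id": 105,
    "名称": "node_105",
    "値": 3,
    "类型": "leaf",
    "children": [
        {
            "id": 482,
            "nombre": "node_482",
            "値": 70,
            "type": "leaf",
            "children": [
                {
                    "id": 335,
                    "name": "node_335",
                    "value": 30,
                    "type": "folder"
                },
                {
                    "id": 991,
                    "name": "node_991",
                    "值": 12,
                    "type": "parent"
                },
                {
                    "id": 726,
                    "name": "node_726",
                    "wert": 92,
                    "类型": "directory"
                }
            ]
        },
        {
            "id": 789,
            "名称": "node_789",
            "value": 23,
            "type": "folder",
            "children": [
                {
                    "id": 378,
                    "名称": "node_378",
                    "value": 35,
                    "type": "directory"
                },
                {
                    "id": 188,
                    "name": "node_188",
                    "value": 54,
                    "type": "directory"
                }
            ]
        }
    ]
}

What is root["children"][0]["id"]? 482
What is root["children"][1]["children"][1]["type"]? "directory"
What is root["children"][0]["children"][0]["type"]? "folder"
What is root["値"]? 3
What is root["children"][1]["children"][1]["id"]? 188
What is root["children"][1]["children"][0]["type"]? "directory"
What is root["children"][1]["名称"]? "node_789"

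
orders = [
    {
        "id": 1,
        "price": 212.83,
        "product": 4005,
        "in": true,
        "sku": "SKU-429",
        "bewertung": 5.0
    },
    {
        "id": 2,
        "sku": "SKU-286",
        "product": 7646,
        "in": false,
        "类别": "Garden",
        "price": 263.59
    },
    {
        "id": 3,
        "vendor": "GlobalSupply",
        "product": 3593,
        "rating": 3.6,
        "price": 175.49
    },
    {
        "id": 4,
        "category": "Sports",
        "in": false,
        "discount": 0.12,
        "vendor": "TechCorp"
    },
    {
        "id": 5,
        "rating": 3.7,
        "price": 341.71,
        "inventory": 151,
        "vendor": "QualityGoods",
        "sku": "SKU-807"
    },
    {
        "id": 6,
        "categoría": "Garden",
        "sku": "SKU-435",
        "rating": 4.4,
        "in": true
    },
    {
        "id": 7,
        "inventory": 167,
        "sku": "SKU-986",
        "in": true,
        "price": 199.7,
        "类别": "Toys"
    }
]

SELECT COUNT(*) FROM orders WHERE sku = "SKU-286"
1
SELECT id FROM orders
[1, 2, 3, 4, 5, 6, 7]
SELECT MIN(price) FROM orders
175.49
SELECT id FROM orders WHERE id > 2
[3, 4, 5, 6, 7]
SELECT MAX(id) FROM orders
7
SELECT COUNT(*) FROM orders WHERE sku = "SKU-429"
1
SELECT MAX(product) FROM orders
7646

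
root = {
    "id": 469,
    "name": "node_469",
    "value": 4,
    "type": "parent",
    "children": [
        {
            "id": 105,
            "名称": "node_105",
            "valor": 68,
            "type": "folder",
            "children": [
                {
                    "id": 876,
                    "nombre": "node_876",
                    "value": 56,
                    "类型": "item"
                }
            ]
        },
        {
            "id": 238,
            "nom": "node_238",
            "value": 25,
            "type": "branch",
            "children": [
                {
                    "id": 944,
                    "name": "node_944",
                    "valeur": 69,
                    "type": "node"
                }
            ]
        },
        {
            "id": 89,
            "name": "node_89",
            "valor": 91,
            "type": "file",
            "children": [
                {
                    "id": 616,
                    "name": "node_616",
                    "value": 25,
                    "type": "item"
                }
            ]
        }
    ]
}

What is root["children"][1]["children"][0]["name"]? "node_944"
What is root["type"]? "parent"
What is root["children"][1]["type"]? "branch"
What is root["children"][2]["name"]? "node_89"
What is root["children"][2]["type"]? "file"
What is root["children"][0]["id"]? 105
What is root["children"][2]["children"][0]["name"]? "node_616"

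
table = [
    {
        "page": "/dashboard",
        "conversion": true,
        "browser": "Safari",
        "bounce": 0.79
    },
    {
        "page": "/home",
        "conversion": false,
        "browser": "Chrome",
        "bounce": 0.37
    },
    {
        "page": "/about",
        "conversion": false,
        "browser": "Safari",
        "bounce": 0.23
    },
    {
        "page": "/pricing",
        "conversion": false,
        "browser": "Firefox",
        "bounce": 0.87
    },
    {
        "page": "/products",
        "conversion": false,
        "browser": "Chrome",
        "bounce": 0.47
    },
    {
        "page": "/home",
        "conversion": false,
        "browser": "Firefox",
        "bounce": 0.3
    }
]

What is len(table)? 6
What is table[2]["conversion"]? False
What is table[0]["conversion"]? True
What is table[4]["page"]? "/products"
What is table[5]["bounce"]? 0.3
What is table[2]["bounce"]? 0.23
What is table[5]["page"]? "/home"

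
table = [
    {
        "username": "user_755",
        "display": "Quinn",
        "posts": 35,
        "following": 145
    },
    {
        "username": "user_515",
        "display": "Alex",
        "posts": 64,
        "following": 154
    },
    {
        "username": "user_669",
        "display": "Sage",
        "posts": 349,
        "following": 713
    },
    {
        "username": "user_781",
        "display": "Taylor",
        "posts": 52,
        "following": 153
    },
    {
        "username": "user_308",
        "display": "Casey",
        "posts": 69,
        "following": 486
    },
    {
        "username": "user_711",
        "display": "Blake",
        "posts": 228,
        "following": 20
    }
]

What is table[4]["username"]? "user_308"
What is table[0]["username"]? "user_755"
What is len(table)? 6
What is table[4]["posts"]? 69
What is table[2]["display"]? "Sage"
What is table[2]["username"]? "user_669"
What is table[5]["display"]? "Blake"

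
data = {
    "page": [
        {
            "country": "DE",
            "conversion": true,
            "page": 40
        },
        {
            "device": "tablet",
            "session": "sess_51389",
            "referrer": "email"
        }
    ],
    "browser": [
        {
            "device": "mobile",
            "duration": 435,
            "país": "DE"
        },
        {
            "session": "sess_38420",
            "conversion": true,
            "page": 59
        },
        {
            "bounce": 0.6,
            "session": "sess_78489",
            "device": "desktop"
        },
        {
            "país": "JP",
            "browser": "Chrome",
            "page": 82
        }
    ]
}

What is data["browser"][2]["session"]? "sess_78489"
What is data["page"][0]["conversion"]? True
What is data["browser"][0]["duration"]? 435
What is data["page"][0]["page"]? 40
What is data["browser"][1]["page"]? 59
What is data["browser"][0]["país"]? "DE"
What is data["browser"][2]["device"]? "desktop"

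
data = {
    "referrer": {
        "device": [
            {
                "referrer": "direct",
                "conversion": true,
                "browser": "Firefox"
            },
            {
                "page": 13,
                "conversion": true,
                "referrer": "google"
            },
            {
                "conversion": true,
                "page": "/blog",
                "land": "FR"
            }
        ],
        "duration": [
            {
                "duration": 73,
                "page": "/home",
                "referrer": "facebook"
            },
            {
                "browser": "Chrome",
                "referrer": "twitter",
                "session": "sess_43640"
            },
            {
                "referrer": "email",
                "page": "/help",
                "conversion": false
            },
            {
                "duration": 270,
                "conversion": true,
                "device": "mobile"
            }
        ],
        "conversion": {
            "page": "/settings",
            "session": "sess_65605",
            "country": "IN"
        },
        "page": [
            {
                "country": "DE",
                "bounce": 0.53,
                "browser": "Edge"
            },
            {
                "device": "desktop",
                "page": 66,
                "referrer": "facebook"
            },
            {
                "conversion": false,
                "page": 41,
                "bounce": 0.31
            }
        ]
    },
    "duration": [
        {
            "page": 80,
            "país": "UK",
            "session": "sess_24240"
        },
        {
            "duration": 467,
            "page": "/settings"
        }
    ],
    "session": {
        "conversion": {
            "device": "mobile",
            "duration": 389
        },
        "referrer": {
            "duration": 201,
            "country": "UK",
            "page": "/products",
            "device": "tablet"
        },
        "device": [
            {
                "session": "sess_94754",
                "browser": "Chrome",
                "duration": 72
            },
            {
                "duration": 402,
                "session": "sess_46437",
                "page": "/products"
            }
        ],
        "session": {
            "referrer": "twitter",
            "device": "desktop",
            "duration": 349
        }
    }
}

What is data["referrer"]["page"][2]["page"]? 41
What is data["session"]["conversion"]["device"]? "mobile"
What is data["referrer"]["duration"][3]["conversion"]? True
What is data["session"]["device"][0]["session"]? "sess_94754"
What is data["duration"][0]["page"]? 80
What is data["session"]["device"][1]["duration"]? 402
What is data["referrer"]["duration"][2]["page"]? "/help"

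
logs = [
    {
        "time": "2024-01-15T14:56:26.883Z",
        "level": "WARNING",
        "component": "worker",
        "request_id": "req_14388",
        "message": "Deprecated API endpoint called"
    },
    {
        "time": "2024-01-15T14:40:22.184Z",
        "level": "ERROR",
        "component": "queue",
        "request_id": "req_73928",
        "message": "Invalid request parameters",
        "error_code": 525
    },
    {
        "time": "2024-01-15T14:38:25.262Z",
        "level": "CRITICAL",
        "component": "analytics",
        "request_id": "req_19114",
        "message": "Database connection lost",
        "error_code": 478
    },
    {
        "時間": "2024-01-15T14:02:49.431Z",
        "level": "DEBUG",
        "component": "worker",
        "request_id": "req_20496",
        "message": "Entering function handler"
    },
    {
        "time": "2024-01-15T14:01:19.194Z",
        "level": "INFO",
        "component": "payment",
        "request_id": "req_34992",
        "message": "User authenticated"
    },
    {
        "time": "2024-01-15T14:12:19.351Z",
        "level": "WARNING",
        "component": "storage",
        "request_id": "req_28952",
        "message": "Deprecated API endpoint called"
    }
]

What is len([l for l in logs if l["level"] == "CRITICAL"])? 1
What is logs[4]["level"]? "INFO"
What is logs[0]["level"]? "WARNING"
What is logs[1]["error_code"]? 525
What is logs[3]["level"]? "DEBUG"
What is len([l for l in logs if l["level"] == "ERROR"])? 1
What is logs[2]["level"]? "CRITICAL"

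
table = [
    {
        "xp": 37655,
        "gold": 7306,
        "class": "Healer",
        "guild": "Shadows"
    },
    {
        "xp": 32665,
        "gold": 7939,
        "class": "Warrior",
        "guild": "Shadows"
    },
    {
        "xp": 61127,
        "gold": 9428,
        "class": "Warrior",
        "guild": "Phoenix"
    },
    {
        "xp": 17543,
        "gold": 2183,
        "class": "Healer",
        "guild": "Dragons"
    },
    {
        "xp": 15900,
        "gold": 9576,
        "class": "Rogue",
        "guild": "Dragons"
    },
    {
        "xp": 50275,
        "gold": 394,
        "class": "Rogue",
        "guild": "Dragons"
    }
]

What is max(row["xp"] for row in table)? 61127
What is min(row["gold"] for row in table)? 394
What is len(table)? 6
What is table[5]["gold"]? 394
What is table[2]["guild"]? "Phoenix"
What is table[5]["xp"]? 50275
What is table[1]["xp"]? 32665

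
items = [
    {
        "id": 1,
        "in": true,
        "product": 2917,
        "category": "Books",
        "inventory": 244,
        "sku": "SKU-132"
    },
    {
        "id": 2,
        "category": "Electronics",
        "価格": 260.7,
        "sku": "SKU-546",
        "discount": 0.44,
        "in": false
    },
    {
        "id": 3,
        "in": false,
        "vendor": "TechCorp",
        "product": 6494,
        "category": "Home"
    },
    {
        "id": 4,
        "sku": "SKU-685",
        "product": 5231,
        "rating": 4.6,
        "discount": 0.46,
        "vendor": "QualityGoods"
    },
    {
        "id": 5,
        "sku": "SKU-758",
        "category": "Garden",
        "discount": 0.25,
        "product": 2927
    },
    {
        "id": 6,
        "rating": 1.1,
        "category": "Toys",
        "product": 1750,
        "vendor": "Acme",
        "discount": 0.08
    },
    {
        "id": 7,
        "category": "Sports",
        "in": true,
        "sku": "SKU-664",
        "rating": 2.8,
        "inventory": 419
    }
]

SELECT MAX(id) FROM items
7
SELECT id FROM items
[1, 2, 3, 4, 5, 6, 7]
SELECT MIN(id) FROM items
1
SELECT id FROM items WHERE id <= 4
[1, 2, 3, 4]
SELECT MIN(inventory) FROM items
244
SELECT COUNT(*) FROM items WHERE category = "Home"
1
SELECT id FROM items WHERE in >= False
[1, 2, 3, 7]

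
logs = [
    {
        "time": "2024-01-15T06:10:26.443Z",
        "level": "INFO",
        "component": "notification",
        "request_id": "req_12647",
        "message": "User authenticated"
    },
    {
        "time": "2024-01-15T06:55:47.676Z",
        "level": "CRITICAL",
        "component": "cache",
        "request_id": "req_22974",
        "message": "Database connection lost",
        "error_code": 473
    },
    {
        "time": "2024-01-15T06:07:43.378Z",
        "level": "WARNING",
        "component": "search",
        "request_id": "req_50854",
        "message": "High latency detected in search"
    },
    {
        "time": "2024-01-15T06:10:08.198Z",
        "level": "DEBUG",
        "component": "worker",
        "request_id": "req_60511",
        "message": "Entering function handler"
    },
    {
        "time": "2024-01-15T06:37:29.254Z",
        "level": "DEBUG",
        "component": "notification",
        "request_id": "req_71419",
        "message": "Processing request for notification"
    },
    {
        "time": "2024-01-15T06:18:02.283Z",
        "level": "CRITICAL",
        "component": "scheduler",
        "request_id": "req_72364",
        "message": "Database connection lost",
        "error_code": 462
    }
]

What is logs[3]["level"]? "DEBUG"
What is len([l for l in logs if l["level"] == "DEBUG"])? 2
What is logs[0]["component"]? "notification"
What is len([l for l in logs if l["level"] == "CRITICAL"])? 2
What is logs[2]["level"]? "WARNING"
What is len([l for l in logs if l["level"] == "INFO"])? 1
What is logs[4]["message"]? "Processing request for notification"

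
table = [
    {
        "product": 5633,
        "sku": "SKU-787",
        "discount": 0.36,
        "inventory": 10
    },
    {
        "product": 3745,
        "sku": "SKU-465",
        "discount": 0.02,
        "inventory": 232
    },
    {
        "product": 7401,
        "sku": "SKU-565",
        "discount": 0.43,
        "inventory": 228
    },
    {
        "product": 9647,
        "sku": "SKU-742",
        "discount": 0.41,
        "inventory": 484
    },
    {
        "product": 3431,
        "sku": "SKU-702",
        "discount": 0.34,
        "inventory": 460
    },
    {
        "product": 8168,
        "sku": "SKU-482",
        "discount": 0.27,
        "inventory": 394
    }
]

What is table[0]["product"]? 5633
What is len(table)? 6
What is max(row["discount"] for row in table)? 0.43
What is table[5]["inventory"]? 394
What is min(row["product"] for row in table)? 3431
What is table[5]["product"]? 8168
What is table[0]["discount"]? 0.36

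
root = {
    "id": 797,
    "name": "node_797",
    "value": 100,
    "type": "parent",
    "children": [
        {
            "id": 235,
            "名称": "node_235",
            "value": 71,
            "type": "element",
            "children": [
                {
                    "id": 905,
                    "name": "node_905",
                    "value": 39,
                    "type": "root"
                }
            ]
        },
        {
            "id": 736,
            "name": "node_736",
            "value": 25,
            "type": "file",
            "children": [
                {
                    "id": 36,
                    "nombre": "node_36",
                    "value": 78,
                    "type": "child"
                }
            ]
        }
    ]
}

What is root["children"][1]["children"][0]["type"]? "child"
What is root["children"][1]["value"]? 25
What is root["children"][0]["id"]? 235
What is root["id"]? 797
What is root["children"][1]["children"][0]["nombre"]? "node_36"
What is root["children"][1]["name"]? "node_736"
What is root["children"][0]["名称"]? "node_235"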